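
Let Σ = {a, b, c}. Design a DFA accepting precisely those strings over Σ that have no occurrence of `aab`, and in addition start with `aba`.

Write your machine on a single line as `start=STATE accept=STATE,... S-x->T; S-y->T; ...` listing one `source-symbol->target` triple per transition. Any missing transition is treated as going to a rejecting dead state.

start=s0; accept=s4,s5,s6; s0-a->s1; s0-b->s2; s0-c->s2; s1-a->s2; s1-b->s3; s1-c->s2; s2-a->s2; s2-b->s2; s2-c->s2; s3-a->s4; s3-b->s2; s3-c->s2; s4-a->s5; s4-b->s6; s4-c->s6; s5-a->s5; s5-b->s2; s5-c->s6; s6-a->s4; s6-b->s6; s6-c->s6

Run two small machines in parallel and take their product. One (4 states) tracks partial matches of the forbidden pattern `aab`; the other (5 states) tracks whether the input so far still matches the prefix `aba`. Each combined state is a pair, one component from each; accept when both components accept. Minimizing collapses redundant product states.
A 7-state machine:
        a   b   c  
>  s0   s1  s2  s2 
   s1   s2  s3  s2 
   s2   s2  s2  s2 
   s3   s4  s2  s2 
 * s4   s5  s6  s6 
 * s5   s5  s2  s6 
 * s6   s4  s6  s6 
(> = start, * = accepting)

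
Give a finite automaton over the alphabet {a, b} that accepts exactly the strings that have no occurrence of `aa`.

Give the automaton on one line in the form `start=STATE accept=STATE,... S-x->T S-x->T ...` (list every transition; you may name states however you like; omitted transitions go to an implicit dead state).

start=q0 accept=q0,q1 q0-a->q1 q0-b->q0 q1-a->q2 q1-b->q0 q2-a->q2 q2-b->q2

This is the complement of 'contains `aa`'. Use the same substring-matching states — q0 through q2 holding how much of `aa` has just been matched — but flip the accepting set: everything except the trap q2 accepts.
With 3 states:
        a   b  
>* q0   q1  q0 
 * q1   q2  q0 
   q2   q2  q2 
(> = start, * = accepting)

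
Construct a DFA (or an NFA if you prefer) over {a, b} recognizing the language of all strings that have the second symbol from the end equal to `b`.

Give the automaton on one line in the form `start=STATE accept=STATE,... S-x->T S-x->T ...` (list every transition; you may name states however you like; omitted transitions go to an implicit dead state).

start=S0 accept=S5,S6 S0-a->S1 S0-b->S2 S1-a->S3 S1-b->S4 S2-a->S5 S2-b->S6 S3-a->S3 S3-b->S4 S4-a->S5 S4-b->S6 S5-a->S3 S5-b->S4 S6-a->S5 S6-b->S6

A DFA must remember the last 2 symbols (since which symbol is second-to-last isn't known until the input ends). Use one state per possible window of the last ≤2 symbols; accept from those whose window starts with `b`.
With 7 states:
        a   b  
>  S0   S1  S2 
   S1   S3  S4 
   S2   S5  S6 
   S3   S3  S4 
   S4   S5  S6 
 * S5   S3  S4 
 * S6   S5  S6 
(> = start, * = accepting)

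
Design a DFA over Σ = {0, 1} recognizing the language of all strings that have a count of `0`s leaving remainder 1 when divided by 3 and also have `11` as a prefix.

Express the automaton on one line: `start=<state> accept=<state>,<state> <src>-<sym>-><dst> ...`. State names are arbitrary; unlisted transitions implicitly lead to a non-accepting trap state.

Handle the two conditions separately and then intersect. One (3 states) tracks the count of `0`s modulo 3; the other (4 states) tracks whether the input so far still matches the prefix `11`. Each combined state is a pair, one component from each; accept when both components accept. Equivalent product states are then merged.
        0   1  
>  q0   q1  q2 
   q1   q1  q1 
   q2   q1  q3 
   q3   q4  q3 
 * q4   q5  q4 
   q5   q3  q5 
(> = start, * = accepting)

start=q0 accept=q4 q0-0->q1 q0-1->q2 q1-0->q1 q1-1->q1 q2-0->q1 q2-1->q3 q3-0->q4 q3-1->q3 q4-0->q5 q4-1->q4 q5-0->q3 q5-1->q5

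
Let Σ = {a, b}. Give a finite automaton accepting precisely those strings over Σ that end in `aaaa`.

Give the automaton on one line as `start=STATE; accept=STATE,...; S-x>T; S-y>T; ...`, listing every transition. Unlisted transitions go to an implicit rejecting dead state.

start=q0; accept=q4; q0-a>q1; q0-b>q0; q1-a>q2; q1-b>q0; q2-a>q3; q2-b>q0; q3-a>q4; q3-b>q0; q4-a>q4; q4-b>q0

Remember how much of `aaaa` the current input suffix matches. State q0 means no match yet; q1 means the last symbol is `a`; q2 means the last 2 symbols are `aa`; q3 means the last 3 symbols are `aaa`; q4 means the last 4 symbols are `aaaa`. Only q4 accepts. On a mismatch, fall back to the longest proper suffix that is still a prefix of `aaaa`.
5 states suffice.
        a   b  
>  q0   q1  q0 
   q1   q2  q0 
   q2   q3  q0 
   q3   q4  q0 
 * q4   q4  q0 
(> = start, * = accepting)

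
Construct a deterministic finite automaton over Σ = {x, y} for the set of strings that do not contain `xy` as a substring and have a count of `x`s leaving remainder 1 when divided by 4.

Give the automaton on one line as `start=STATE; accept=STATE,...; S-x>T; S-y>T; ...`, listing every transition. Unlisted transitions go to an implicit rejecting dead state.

start=S0; accept=S1; S0-x>S1; S0-y>S0; S1-x>S2; S1-y>S3; S2-x>S4; S2-y>S5; S3-x>S5; S3-y>S3; S4-x>S6; S4-y>S7; S5-x>S7; S5-y>S5; S6-x>S1; S6-y>S8; S7-x>S8; S7-y>S7; S8-x>S3; S8-y>S8

Build one automaton per condition and run them in lockstep. The first has 3 states tracking partial matches of the forbidden pattern `xy`; the second has 4 states tracking the count of `x`s modulo 4. A product state is a pair (one from each), accepting exactly when both do.
A 9-state machine:
        x   y  
>  S0   S1  S0 
 * S1   S2  S3 
   S2   S4  S5 
   S3   S5  S3 
   S4   S6  S7 
   S5   S7  S5 
   S6   S1  S8 
   S7   S8  S7 
   S8   S3  S8 
(> = start, * = accepting)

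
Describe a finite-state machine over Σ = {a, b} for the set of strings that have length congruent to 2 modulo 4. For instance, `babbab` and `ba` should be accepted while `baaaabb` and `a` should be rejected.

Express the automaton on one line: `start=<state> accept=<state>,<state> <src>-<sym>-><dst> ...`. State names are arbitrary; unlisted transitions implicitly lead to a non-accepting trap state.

start=S0 accept=S2 S0-a->S1 S0-b->S1 S1-a->S2 S1-b->S2 S2-a->S3 S2-b->S3 S3-a->S0 S3-b->S0

Count input length modulo 4: every symbol advances one step around the cycle S0 → S1 → S2 → S3 → S0. Accept at S2.
        a   b  
>  S0   S1  S1 
   S1   S2  S2 
 * S2   S3  S3 
   S3   S0  S0 
(> = start, * = accepting)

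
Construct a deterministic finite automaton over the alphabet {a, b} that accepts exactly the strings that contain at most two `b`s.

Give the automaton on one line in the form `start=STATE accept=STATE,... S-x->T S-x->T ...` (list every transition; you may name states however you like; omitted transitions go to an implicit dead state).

start=q0 accept=q0,q1,q2 q0-a->q0 q0-b->q1 q1-a->q1 q1-b->q2 q2-a->q2 q2-b->q3 q3-a->q3 q3-b->q3

Count `b`s, saturating at 3: states q0 through q2 mean 0 through 2 `b`s seen; q3 means more than 2. Each `b` increments (capped at q3); other symbols loop. Accept from {q0, q1, q2}.
        a   b  
>* q0   q0  q1 
 * q1   q1  q2 
 * q2   q2  q3 
   q3   q3  q3 
(> = start, * = accepting)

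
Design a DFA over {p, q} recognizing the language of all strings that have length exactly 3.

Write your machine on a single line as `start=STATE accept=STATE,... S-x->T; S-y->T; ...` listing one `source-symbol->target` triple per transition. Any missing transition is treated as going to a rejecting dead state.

start=S0; accept=S3; S0-p->S1; S0-q->S1; S1-p->S2; S1-q->S2; S2-p->S3; S2-q->S3; S3-p->S4; S3-q->S4; S4-p->S4; S4-q->S4

We only need to distinguish lengths 0, 1, …, 3, and '>3'. Chain S0 → S1 → S2 → S3 → S4 on every symbol, with S4 looping. Accepting states: {S3}.
With 5 states:
        p   q  
>  S0   S1  S1 
   S1   S2  S2 
   S2   S3  S3 
 * S3   S4  S4 
   S4   S4  S4 
(> = start, * = accepting)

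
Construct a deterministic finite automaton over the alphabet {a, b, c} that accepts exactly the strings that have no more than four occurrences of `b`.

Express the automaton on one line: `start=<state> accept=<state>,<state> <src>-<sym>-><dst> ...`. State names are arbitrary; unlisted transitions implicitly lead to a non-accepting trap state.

Only the number of `b`s matters, and only up to 5. Make a chain q0 → q1 → q2 → q3 → q4 → q5 advanced by each `b` (with q5 absorbing); every other symbol self-loops. The accepting set is {q0, q1, q2, q3, q4}.
A 6-state machine:
        a   b   c  
>* q0   q0  q1  q0 
 * q1   q1  q2  q1 
 * q2   q2  q3  q2 
 * q3   q3  q4  q3 
 * q4   q4  q5  q4 
   q5   q5  q5  q5 
(> = start, * = accepting)

start=q0 accept=q0,q1,q2,q3,q4 q0-a->q0 q0-b->q1 q0-c->q0 q1-a->q1 q1-b->q2 q1-c->q1 q2-a->q2 q2-b->q3 q2-c->q2 q3-a->q3 q3-b->q4 q3-c->q3 q4-a->q4 q4-b->q5 q4-c->q4 q5-a->q5 q5-b->q5 q5-c->q5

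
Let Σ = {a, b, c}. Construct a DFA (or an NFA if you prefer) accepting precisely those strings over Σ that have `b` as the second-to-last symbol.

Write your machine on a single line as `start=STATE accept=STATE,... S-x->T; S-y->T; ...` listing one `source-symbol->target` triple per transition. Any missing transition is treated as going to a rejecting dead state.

A DFA must remember the last 2 symbols (since which symbol is second-to-last isn't known until the input ends). Use one state per possible window of the last ≤2 symbols; accept from those whose window starts with `b`.
          a    b    c  
>  s0     s1   s2   s3 
   s1     s4   s5   s6 
   s2     s7   s8   s9 
   s3    s10  s11  s12 
   s4     s4   s5   s6 
   s5     s7   s8   s9 
   s6    s10  s11  s12 
 * s7     s4   s5   s6 
 * s8     s7   s8   s9 
 * s9    s10  s11  s12 
   s10    s4   s5   s6 
   s11    s7   s8   s9 
   s12   s10  s11  s12 
(> = start, * = accepting)

start=s0; accept=s7,s8,s9; s0-a->s1; s0-b->s2; s0-c->s3; s1-a->s4; s1-b->s5; s1-c->s6; s2-a->s7; s2-b->s8; s2-c->s9; s3-a->s10; s3-b->s11; s3-c->s12; s4-a->s4; s4-b->s5; s4-c->s6; s5-a->s7; s5-b->s8; s5-c->s9; s6-a->s10; s6-b->s11; s6-c->s12; s7-a->s4; s7-b->s5; s7-c->s6; s8-a->s7; s8-b->s8; s8-c->s9; s9-a->s10; s9-b->s11; s9-c->s12; s10-a->s4; s10-b->s5; s10-c->s6; s11-a->s7; s11-b->s8; s11-c->s9; s12-a->s10; s12-b->s11; s12-c->s12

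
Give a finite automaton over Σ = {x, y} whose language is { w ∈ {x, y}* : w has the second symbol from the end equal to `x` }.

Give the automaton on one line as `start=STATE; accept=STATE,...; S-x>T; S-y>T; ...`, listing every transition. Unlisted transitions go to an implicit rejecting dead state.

A DFA must remember the last 2 symbols (since which symbol is second-to-last isn't known until the input ends). Use one state per possible window of the last ≤2 symbols; accept from those whose window starts with `x`.
7 states suffice.
       x  y 
>  A   B  C 
   B   D  E 
   C   F  G 
 * D   D  E 
 * E   F  G 
   F   D  E 
   G   F  G 
(> = start, * = accepting)

start=A; accept=D,E; A-x>B; A-y>C; B-x>D; B-y>E; C-x>F; C-y>G; D-x>D; D-y>E; E-x>F; E-y>G; F-x>D; F-y>E; G-x>F; G-y>G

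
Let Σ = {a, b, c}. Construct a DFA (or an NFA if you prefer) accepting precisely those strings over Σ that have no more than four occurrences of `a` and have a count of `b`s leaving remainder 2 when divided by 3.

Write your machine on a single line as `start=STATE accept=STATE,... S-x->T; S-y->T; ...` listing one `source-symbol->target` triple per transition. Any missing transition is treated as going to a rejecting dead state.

start=q0; accept=q5,q8,q11,q14,q15; q0-a->q1; q0-b->q2; q0-c->q0; q1-a->q3; q1-b->q4; q1-c->q1; q2-a->q4; q2-b->q5; q2-c->q2; q3-a->q6; q3-b->q7; q3-c->q3; q4-a->q7; q4-b->q8; q4-c->q4; q5-a->q8; q5-b->q0; q5-c->q5; q6-a->q9; q6-b->q10; q6-c->q6; q7-a->q10; q7-b->q11; q7-c->q7; q8-a->q11; q8-b->q1; q8-c->q8; q9-a->q12; q9-b->q13; q9-c->q9; q10-a->q13; q10-b->q14; q10-c->q10; q11-a->q14; q11-b->q3; q11-c->q11; q12-a->q12; q12-b->q12; q12-c->q12; q13-a->q12; q13-b->q15; q13-c->q13; q14-a->q15; q14-b->q6; q14-c->q14; q15-a->q12; q15-b->q9; q15-c->q15

Handle the two conditions separately and then intersect. One (6 states) tracks the count of `a`s, saturating at 5; the other (3 states) tracks the count of `b`s modulo 3. Each combined state is a pair, one component from each; accept when both components accept. Equivalent product states are then merged.
With 16 states:
          a    b    c  
>  q0     q1   q2   q0 
   q1     q3   q4   q1 
   q2     q4   q5   q2 
   q3     q6   q7   q3 
   q4     q7   q8   q4 
 * q5     q8   q0   q5 
   q6     q9  q10   q6 
   q7    q10  q11   q7 
 * q8    q11   q1   q8 
   q9    q12  q13   q9 
   q10   q13  q14  q10 
 * q11   q14   q3  q11 
   q12   q12  q12  q12 
   q13   q12  q15  q13 
 * q14   q15   q6  q14 
 * q15   q12   q9  q15 
(> = start, * = accepting)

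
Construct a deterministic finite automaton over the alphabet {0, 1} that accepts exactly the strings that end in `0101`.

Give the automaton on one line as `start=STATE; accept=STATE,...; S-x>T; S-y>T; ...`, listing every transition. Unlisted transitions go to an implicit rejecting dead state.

start=s0; accept=s4; s0-0>s1; s0-1>s0; s1-0>s1; s1-1>s2; s2-0>s3; s2-1>s0; s3-0>s1; s3-1>s4; s4-0>s3; s4-1>s0

Remember how much of `0101` the current input suffix matches. State s0 means no match yet; s1 means the last symbol is `0`; s2 means the last 2 symbols are `01`; s3 means the last 3 symbols are `010`; s4 means the last 4 symbols are `0101`. Only s4 accepts. On a mismatch, fall back to the longest proper suffix that is still a prefix of `0101`.
With 5 states:
        0   1  
>  s0   s1  s0 
   s1   s1  s2 
   s2   s3  s0 
   s3   s1  s4 
 * s4   s3  s0 
(> = start, * = accepting)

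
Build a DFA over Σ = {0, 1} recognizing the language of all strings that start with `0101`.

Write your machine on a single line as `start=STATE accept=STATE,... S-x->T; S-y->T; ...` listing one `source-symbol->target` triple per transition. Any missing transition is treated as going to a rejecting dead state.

Walk along `0101` while the input agrees: from q0 take `0` to q1, and so on. Any deviation drops to the rejecting sink q5. Once q4 is reached the prefix is confirmed and every continuation is accepted.
With 6 states:
        0   1  
>  q0   q1  q5 
   q1   q5  q2 
   q2   q3  q5 
   q3   q5  q4 
 * q4   q4  q4 
   q5   q5  q5 
(> = start, * = accepting)

start=q0; accept=q4; q0-0->q1; q0-1->q5; q1-0->q5; q1-1->q2; q2-0->q3; q2-1->q5; q3-0->q5; q3-1->q4; q4-0->q4; q4-1->q4; q5-0->q5; q5-1->q5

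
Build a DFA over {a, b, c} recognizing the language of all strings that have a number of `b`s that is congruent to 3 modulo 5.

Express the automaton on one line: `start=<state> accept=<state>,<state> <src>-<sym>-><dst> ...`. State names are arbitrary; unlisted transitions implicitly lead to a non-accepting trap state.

Keep the running count of `b`s modulo 5: each `b` advances along the cycle q0 → q1 → q2 → q3 → q4 → q0 while other symbols loop. Accept at q3.
        a   b   c  
>  q0   q0  q1  q0 
   q1   q1  q2  q1 
   q2   q2  q3  q2 
 * q3   q3  q4  q3 
   q4   q4  q0  q4 
(> = start, * = accepting)

start=q0 accept=q3 q0-a->q0 q0-b->q1 q0-c->q0 q1-a->q1 q1-b->q2 q1-c->q1 q2-a->q2 q2-b->q3 q2-c->q2 q3-a->q3 q3-b->q4 q3-c->q3 q4-a->q4 q4-b->q0 q4-c->q4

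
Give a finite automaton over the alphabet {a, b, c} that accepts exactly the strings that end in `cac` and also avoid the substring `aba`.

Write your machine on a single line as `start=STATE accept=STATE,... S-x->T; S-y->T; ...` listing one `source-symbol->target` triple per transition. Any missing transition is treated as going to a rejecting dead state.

Run two small machines in parallel and take their product. One (4 states) tracks how much of the suffix `cac` has currently been matched; the other (4 states) tracks partial matches of the forbidden pattern `aba`. Each combined state is a pair, one component from each; accept when both components accept.
A 10-state machine:
        a   b   c  
>  q0   q1  q0  q2 
   q1   q1  q3  q2 
   q2   q4  q0  q2 
   q3   q5  q0  q2 
   q4   q1  q3  q6 
   q5   q5  q5  q7 
 * q6   q4  q0  q2 
   q7   q8  q5  q7 
   q8   q5  q5  q9 
   q9   q8  q5  q7 
(> = start, * = accepting)

start=q0; accept=q6; q0-a->q1; q0-b->q0; q0-c->q2; q1-a->q1; q1-b->q3; q1-c->q2; q2-a->q4; q2-b->q0; q2-c->q2; q3-a->q5; q3-b->q0; q3-c->q2; q4-a->q1; q4-b->q3; q4-c->q6; q5-a->q5; q5-b->q5; q5-c->q7; q6-a->q4; q6-b->q0; q6-c->q2; q7-a->q8; q7-b->q5; q7-c->q7; q8-a->q5; q8-b->q5; q8-c->q9; q9-a->q8; q9-b->q5; q9-c->q7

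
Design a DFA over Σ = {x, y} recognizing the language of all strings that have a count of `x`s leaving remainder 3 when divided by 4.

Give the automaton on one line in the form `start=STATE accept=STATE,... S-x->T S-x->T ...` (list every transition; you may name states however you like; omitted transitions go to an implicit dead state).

Keep the running count of `x`s modulo 4: each `x` advances along the cycle q0 → q1 → q2 → q3 → q0 while other symbols loop. Accept at q3.
A 4-state machine:
        x   y  
>  q0   q1  q0 
   q1   q2  q1 
   q2   q3  q2 
 * q3   q0  q3 
(> = start, * = accepting)

start=q0 accept=q3 q0-x->q1 q0-y->q0 q1-x->q2 q1-y->q1 q2-x->q3 q2-y->q2 q3-x->q0 q3-y->q3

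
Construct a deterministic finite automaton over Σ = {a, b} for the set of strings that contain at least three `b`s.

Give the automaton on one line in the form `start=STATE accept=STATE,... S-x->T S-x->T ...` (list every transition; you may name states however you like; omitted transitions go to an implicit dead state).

start=S0 accept=S3,S4 S0-a->S0 S0-b->S1 S1-a->S1 S1-b->S2 S2-a->S2 S2-b->S3 S3-a->S3 S3-b->S4 S4-a->S4 S4-b->S4

Count `b`s, saturating at 4: states S0 through S3 mean 0 through 3 `b`s seen; S4 means more than 3. Each `b` increments (capped at S4); other symbols loop. Accept from {S3, S4}.
        a   b  
>  S0   S0  S1 
   S1   S1  S2 
   S2   S2  S3 
 * S3   S3  S4 
 * S4   S4  S4 
(> = start, * = accepting)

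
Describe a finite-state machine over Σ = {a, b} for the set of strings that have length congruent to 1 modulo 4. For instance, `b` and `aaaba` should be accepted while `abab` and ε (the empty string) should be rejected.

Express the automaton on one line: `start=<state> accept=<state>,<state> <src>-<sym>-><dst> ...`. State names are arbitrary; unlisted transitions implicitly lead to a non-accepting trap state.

start=q0 accept=q1 q0-a->q1 q0-b->q1 q1-a->q2 q1-b->q2 q2-a->q3 q2-b->q3 q3-a->q0 q3-b->q0

Only the length mod 4 matters, so use a 4-cycle: from any state, every input symbol moves to the next state, wrapping q3 back to q0. Mark q1 accepting.
A 4-state machine:
        a   b  
>  q0   q1  q1 
 * q1   q2  q2 
   q2   q3  q3 
   q3   q0  q0 
(> = start, * = accepting)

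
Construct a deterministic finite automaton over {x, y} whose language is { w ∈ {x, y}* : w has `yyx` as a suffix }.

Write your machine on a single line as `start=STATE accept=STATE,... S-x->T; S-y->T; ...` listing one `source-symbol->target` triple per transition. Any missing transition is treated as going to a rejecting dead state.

start=S0; accept=S3; S0-x->S0; S0-y->S1; S1-x->S0; S1-y->S2; S2-x->S3; S2-y->S2; S3-x->S0; S3-y->S1

Let each state record the length of the longest suffix of the input read so far that is also a prefix of `yyx`. S1 means the last symbol is `y`; S2 means the last 2 symbols are `yy`; S3 means the last 3 symbols are `yyx`. Accept only at S3, where the string currently ends in `yyx`.
With 4 states:
        x   y  
>  S0   S0  S1 
   S1   S0  S2 
   S2   S3  S2 
 * S3   S0  S1 
(> = start, * = accepting)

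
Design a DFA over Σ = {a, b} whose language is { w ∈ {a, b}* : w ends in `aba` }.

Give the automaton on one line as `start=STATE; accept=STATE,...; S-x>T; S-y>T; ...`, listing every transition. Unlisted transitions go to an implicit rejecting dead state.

Let each state record the length of the longest suffix of the input read so far that is also a prefix of `aba`. s1 means the last symbol is `a`; s2 means the last 2 symbols are `ab`; s3 means the last 3 symbols are `aba`. Accept only at s3, where the string currently ends in `aba`.
        a   b  
>  s0   s1  s0 
   s1   s1  s2 
   s2   s3  s0 
 * s3   s1  s2 
(> = start, * = accepting)

start=s0; accept=s3; s0-a>s1; s0-b>s0; s1-a>s1; s1-b>s2; s2-a>s3; s2-b>s0; s3-a>s1; s3-b>s2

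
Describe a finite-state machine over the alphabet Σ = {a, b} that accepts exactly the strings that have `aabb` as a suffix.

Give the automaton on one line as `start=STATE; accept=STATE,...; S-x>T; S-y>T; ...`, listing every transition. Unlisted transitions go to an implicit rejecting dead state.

Let each state record the length of the longest suffix of the input read so far that is also a prefix of `aabb`. S1 means the last symbol is `a`; S2 means the last 2 symbols are `aa`; S3 means the last 3 symbols are `aab`; S4 means the last 4 symbols are `aabb`. Accept only at S4, where the string currently ends in `aabb`.
        a   b  
>  S0   S1  S0 
   S1   S2  S0 
   S2   S2  S3 
   S3   S1  S4 
 * S4   S1  S0 
(> = start, * = accepting)

start=S0; accept=S4; S0-a>S1; S0-b>S0; S1-a>S2; S1-b>S0; S2-a>S2; S2-b>S3; S3-a>S1; S3-b>S4; S4-a>S1; S4-b>S0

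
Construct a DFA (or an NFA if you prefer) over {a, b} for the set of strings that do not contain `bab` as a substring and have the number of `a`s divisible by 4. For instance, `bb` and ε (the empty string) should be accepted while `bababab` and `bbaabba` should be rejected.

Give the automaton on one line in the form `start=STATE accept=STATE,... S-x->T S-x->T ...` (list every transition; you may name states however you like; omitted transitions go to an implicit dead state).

start=q0 accept=q0,q2,q13 q0-a->q1 q0-b->q2 q1-a->q3 q1-b->q4 q2-a->q5 q2-b->q2 q3-a->q6 q3-b->q7 q4-a->q8 q4-b->q4 q5-a->q3 q5-b->q9 q6-a->q0 q6-b->q10 q7-a->q11 q7-b->q7 q8-a->q6 q8-b->q12 q9-a->q12 q9-b->q9 q10-a->q13 q10-b->q10 q11-a->q0 q11-b->q14 q12-a->q14 q12-b->q12 q13-a->q1 q13-b->q15 q14-a->q15 q14-b->q14 q15-a->q9 q15-b->q15

Run two small machines in parallel and take their product. One (4 states) tracks partial matches of the forbidden pattern `bab`; the other (4 states) tracks the count of `a`s modulo 4. Each combined state is a pair, one component from each; accept when both components accept.
A 16-state machine:
          a    b  
>* q0     q1   q2 
   q1     q3   q4 
 * q2     q5   q2 
   q3     q6   q7 
   q4     q8   q4 
   q5     q3   q9 
   q6     q0  q10 
   q7    q11   q7 
   q8     q6  q12 
   q9    q12   q9 
   q10   q13  q10 
   q11    q0  q14 
   q12   q14  q12 
 * q13    q1  q15 
   q14   q15  q14 
   q15    q9  q15 
(> = start, * = accepting)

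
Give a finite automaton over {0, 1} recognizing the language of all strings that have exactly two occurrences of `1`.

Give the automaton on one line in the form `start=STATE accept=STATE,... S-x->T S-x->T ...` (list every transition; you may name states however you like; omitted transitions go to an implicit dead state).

start=q0 accept=q2 q0-0->q0 q0-1->q1 q1-0->q1 q1-1->q2 q2-0->q2 q2-1->q3 q3-0->q3 q3-1->q3

Count `1`s, saturating at 3: states q0 through q2 mean 0 through 2 `1`s seen; q3 means more than 2. Each `1` increments (capped at q3); other symbols loop. Accept from {q2}.
        0   1  
>  q0   q0  q1 
   q1   q1  q2 
 * q2   q2  q3 
   q3   q3  q3 
(> = start, * = accepting)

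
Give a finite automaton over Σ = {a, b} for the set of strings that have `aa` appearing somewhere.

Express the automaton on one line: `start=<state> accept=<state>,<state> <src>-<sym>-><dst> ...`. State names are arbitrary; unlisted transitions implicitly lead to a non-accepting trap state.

start=s0 accept=s2 s0-a->s1 s0-b->s0 s1-a->s2 s1-b->s0 s2-a->s2 s2-b->s2

States s0..s1 record the length of the longest prefix of `aa` that matches the current input suffix. Reaching s2 means `aa` has been seen, and we stay there forever. Accept from s2.
        a   b  
>  s0   s1  s0 
   s1   s2  s0 
 * s2   s2  s2 
(> = start, * = accepting)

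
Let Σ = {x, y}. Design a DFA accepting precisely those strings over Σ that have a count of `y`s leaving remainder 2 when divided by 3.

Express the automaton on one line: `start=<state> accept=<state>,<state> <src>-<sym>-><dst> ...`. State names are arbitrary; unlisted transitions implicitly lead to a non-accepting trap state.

start=S0 accept=S2 S0-x->S0 S0-y->S1 S1-x->S1 S1-y->S2 S2-x->S2 S2-y->S0

Keep the running count of `y`s modulo 3: each `y` advances along the cycle S0 → S1 → S2 → S0 while other symbols loop. Accept at S2.
With 3 states:
        x   y  
>  S0   S0  S1 
   S1   S1  S2 
 * S2   S2  S0 
(> = start, * = accepting)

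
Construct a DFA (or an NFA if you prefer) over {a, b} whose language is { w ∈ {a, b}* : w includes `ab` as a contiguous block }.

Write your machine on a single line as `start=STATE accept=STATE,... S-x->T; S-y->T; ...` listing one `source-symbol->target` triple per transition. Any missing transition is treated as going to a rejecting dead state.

Track how much of `ab` has been matched so far: state S0 is no progress, S2 is the absorbing accept state reached once `ab` has occurred. Intermediate states record partial matches; on a mismatch, fall back to the longest reusable overlap.
        a   b  
>  S0   S1  S0 
   S1   S1  S2 
 * S2   S2  S2 
(> = start, * = accepting)

start=S0; accept=S2; S0-a->S1; S0-b->S0; S1-a->S1; S1-b->S2; S2-a->S2; S2-b->S2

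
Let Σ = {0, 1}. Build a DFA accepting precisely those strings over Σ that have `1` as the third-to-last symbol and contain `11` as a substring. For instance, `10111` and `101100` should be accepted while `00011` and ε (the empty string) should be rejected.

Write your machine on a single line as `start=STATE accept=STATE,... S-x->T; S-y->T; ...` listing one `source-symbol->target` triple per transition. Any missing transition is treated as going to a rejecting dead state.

start=S0; accept=S3,S4,S5,S6; S0-0->S0; S0-1->S1; S1-0->S0; S1-1->S2; S2-0->S3; S2-1->S4; S3-0->S5; S3-1->S6; S4-0->S3; S4-1->S4; S5-0->S7; S5-1->S8; S6-0->S9; S6-1->S2; S7-0->S7; S7-1->S8; S8-0->S9; S8-1->S2; S9-0->S5; S9-1->S6

Run two small machines in parallel and take their product. One (15 states) tracks the last 3 symbols read; the other (3 states) tracks whether and how much of `11` has been seen. Each combined state is a pair, one component from each; accept when both components accept. After merging equivalent states the machine shrinks.
        0   1  
>  S0   S0  S1 
   S1   S0  S2 
   S2   S3  S4 
 * S3   S5  S6 
 * S4   S3  S4 
 * S5   S7  S8 
 * S6   S9  S2 
   S7   S7  S8 
   S8   S9  S2 
   S9   S5  S6 
(> = start, * = accepting)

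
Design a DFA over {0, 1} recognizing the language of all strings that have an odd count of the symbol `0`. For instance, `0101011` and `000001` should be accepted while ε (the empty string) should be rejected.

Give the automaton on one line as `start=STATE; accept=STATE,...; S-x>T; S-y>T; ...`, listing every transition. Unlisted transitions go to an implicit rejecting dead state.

The only thing that matters is how many `0`s have appeared, reduced mod 2. Use one state per residue: q0 for 0, …, q1 for 1. Reading `0` moves to the next residue; anything else stays put. q1 is accepting.
        0   1  
>  q0   q1  q0 
 * q1   q0  q1 
(> = start, * = accepting)

start=q0; accept=q1; q0-0>q1; q0-1>q0; q1-0>q0; q1-1>q1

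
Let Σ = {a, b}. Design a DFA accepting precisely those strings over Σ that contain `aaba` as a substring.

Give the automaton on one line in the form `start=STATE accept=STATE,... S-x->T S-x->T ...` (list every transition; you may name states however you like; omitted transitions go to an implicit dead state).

Track how much of `aaba` has been matched so far: state q0 is no progress, q4 is the absorbing accept state reached once `aaba` has occurred. Intermediate states record partial matches; on a mismatch, fall back to the longest reusable overlap.
        a   b  
>  q0   q1  q0 
   q1   q2  q0 
   q2   q2  q3 
   q3   q4  q0 
 * q4   q4  q4 
(> = start, * = accepting)

start=q0 accept=q4 q0-a->q1 q0-b->q0 q1-a->q2 q1-b->q0 q2-a->q2 q2-b->q3 q3-a->q4 q3-b->q0 q4-a->q4 q4-b->q4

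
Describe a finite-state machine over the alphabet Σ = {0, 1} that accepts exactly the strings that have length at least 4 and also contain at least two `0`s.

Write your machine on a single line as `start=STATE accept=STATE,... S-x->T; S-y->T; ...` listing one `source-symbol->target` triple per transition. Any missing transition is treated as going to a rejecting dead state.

Handle the two conditions separately and then intersect. The first has 6 states tracking the input length, saturating at 5; the second has 4 states tracking the count of `0`s, saturating at 3. A product state is a pair (one from each), accepting exactly when both do. After merging equivalent states the machine shrinks.
9 states suffice.
       0  1 
>  A   B  C 
   B   D  E 
   C   E  F 
   D   G  G 
   E   G  H 
   F   H  F 
   G   I  I 
   H   I  H 
 * I   I  I 
(> = start, * = accepting)

start=A; accept=I; A-0->B; A-1->C; B-0->D; B-1->E; C-0->E; C-1->F; D-0->G; D-1->G; E-0->G; E-1->H; F-0->H; F-1->F; G-0->I; G-1->I; H-0->I; H-1->H; I-0->I; I-1->I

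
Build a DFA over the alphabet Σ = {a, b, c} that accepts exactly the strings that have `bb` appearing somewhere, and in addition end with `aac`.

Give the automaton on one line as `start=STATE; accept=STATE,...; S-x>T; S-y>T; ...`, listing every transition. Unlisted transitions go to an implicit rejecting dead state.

start=q0; accept=q5; q0-a>q0; q0-b>q1; q0-c>q0; q1-a>q0; q1-b>q2; q1-c>q0; q2-a>q3; q2-b>q2; q2-c>q2; q3-a>q4; q3-b>q2; q3-c>q2; q4-a>q4; q4-b>q2; q4-c>q5; q5-a>q3; q5-b>q2; q5-c>q2

Run two small machines in parallel and take their product. The first has 3 states tracking whether and how much of `bb` has been seen; the second has 4 states tracking how much of the suffix `aac` has currently been matched. A product state is a pair (one from each), accepting exactly when both do. After merging equivalent states the machine shrinks.
        a   b   c  
>  q0   q0  q1  q0 
   q1   q0  q2  q0 
   q2   q3  q2  q2 
   q3   q4  q2  q2 
   q4   q4  q2  q5 
 * q5   q3  q2  q2 
(> = start, * = accepting)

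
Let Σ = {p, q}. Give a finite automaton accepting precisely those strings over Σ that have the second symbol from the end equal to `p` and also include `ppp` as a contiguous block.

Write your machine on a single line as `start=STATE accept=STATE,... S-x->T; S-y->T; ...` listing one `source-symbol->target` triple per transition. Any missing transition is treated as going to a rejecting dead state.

start=A; accept=D,E; A-p->B; A-q->A; B-p->C; B-q->A; C-p->D; C-q->A; D-p->D; D-q->E; E-p->F; E-q->G; F-p->D; F-q->E; G-p->F; G-q->G

Handle the two conditions separately and then intersect. The first has 7 states tracking the last 2 symbols read; the second has 4 states tracking whether and how much of `ppp` has been seen. A product state is a pair (one from each), accepting exactly when both do. After merging equivalent states the machine shrinks.
7 states suffice.
       p  q 
>  A   B  A 
   B   C  A 
   C   D  A 
 * D   D  E 
 * E   F  G 
   F   D  E 
   G   F  G 
(> = start, * = accepting)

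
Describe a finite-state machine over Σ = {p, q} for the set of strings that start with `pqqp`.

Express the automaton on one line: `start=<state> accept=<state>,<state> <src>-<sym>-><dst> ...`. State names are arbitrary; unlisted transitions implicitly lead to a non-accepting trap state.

Check the first 4 symbols one by one: A through D record how many have matched `pqqp` so far; any wrong symbol goes to the dead state F. After all 4 match we enter the accepting sink E.
A 6-state machine:
       p  q 
>  A   B  F 
   B   F  C 
   C   F  D 
   D   E  F 
 * E   E  E 
   F   F  F 
(> = start, * = accepting)

start=A accept=E A-p->B A-q->F B-p->F B-q->C C-p->F C-q->D D-p->E D-q->F E-p->E E-q->E F-p->F F-q->F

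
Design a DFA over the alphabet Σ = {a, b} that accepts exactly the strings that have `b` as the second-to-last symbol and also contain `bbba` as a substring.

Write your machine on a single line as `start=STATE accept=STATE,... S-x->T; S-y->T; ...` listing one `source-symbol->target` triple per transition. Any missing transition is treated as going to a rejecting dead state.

Handle the two conditions separately and then intersect. The first has 7 states tracking the last 2 symbols read; the second has 5 states tracking whether and how much of `bbba` has been seen. A product state is a pair (one from each), accepting exactly when both do. Minimizing collapses redundant product states.
An 8-state machine:
        a   b  
>  S0   S0  S1 
   S1   S0  S2 
   S2   S0  S3 
   S3   S4  S3 
 * S4   S5  S6 
   S5   S5  S6 
   S6   S4  S7 
 * S7   S4  S7 
(> = start, * = accepting)

start=S0; accept=S4,S7; S0-a->S0; S0-b->S1; S1-a->S0; S1-b->S2; S2-a->S0; S2-b->S3; S3-a->S4; S3-b->S3; S4-a->S5; S4-b->S6; S5-a->S5; S5-b->S6; S6-a->S4; S6-b->S7; S7-a->S4; S7-b->S7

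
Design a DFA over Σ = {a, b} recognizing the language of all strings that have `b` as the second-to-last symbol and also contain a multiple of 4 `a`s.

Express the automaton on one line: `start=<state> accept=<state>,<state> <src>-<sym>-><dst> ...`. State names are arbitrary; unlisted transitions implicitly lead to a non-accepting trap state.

Handle the two conditions separately and then intersect. One (7 states) tracks the last 2 symbols read; the other (4 states) tracks the count of `a`s modulo 4. Each combined state is a pair, one component from each; accept when both components accept.
A 19-state machine:
          a    b  
>  q0     q1   q2 
   q1     q3   q4 
   q2     q5   q6 
   q3     q7   q8 
   q4     q9  q10 
   q5     q3   q4 
 * q6     q5   q6 
   q7    q11  q12 
   q8    q13  q14 
   q9     q7   q8 
   q10    q9  q10 
   q11   q15  q16 
   q12   q17  q18 
   q13   q11  q12 
   q14   q13  q14 
   q15    q3   q4 
   q16    q5   q6 
 * q17   q15  q16 
   q18   q17  q18 
(> = start, * = accepting)

start=q0 accept=q6,q17 q0-a->q1 q0-b->q2 q1-a->q3 q1-b->q4 q2-a->q5 q2-b->q6 q3-a->q7 q3-b->q8 q4-a->q9 q4-b->q10 q5-a->q3 q5-b->q4 q6-a->q5 q6-b->q6 q7-a->q11 q7-b->q12 q8-a->q13 q8-b->q14 q9-a->q7 q9-b->q8 q10-a->q9 q10-b->q10 q11-a->q15 q11-b->q16 q12-a->q17 q12-b->q18 q13-a->q11 q13-b->q12 q14-a->q13 q14-b->q14 q15-a->q3 q15-b->q4 q16-a->q5 q16-b->q6 q17-a->q15 q17-b->q16 q18-a->q17 q18-b->q18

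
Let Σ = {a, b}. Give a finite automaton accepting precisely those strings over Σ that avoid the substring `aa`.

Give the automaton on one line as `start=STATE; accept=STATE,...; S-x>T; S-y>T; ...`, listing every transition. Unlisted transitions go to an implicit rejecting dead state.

start=q0; accept=q0,q1; q0-a>q1; q0-b>q0; q1-a>q2; q1-b>q0; q2-a>q2; q2-b>q2

Track partial matches of the forbidden pattern `aa`. State q2 is a dead state reached once `aa` has occurred; every other state accepts. q0 means no part of `aa` is currently matched.
        a   b  
>* q0   q1  q0 
 * q1   q2  q0 
   q2   q2  q2 
(> = start, * = accepting)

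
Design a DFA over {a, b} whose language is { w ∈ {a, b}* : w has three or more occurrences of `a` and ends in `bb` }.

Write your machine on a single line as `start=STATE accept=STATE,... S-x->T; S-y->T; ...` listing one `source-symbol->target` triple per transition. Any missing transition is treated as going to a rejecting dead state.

start=q0; accept=q5; q0-a->q1; q0-b->q0; q1-a->q2; q1-b->q1; q2-a->q3; q2-b->q2; q3-a->q3; q3-b->q4; q4-a->q3; q4-b->q5; q5-a->q3; q5-b->q5

Run two small machines in parallel and take their product. One (5 states) tracks the count of `a`s, saturating at 4; the other (3 states) tracks how much of the suffix `bb` has currently been matched. Each combined state is a pair, one component from each; accept when both components accept. Equivalent product states are then merged.
With 6 states:
        a   b  
>  q0   q1  q0 
   q1   q2  q1 
   q2   q3  q2 
   q3   q3  q4 
   q4   q3  q5 
 * q5   q3  q5 
(> = start, * = accepting)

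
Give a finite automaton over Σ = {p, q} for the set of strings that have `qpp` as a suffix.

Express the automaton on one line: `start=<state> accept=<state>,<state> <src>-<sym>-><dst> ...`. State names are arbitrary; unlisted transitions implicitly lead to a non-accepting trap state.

Remember how much of `qpp` the current input suffix matches. State S0 means no match yet; S1 means the last symbol is `q`; S2 means the last 2 symbols are `qp`; S3 means the last 3 symbols are `qpp`. Only S3 accepts. On a mismatch, fall back to the longest proper suffix that is still a prefix of `qpp`.
A 4-state machine:
        p   q  
>  S0   S0  S1 
   S1   S2  S1 
   S2   S3  S1 
 * S3   S0  S1 
(> = start, * = accepting)

start=S0 accept=S3 S0-p->S0 S0-q->S1 S1-p->S2 S1-q->S1 S2-p->S3 S2-q->S1 S3-p->S0 S3-q->S1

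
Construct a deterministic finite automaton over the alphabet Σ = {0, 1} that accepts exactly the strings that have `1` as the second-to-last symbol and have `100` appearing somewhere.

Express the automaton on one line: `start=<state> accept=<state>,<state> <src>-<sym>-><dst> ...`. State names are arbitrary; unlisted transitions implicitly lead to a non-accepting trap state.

Handle the two conditions separately and then intersect. The first has 7 states tracking the last 2 symbols read; the second has 4 states tracking whether and how much of `100` has been seen. A product state is a pair (one from each), accepting exactly when both do. After merging equivalent states the machine shrinks.
        0   1  
>  S0   S0  S1 
   S1   S2  S1 
   S2   S3  S1 
   S3   S3  S4 
   S4   S5  S6 
 * S5   S3  S4 
 * S6   S5  S6 
(> = start, * = accepting)

start=S0 accept=S5,S6 S0-0->S0 S0-1->S1 S1-0->S2 S1-1->S1 S2-0->S3 S2-1->S1 S3-0->S3 S3-1->S4 S4-0->S5 S4-1->S6 S5-0->S3 S5-1->S4 S6-0->S5 S6-1->S6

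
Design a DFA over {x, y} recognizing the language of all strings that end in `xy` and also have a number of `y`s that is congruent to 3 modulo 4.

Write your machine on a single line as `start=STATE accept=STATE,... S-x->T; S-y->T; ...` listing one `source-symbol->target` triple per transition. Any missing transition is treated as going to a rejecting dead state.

Run two small machines in parallel and take their product. One (3 states) tracks how much of the suffix `xy` has currently been matched; the other (4 states) tracks the count of `y`s modulo 4. Each combined state is a pair, one component from each; accept when both components accept. After merging equivalent states the machine shrinks.
6 states suffice.
        x   y  
>  s0   s0  s1 
   s1   s1  s2 
   s2   s3  s4 
   s3   s3  s5 
   s4   s4  s0 
 * s5   s4  s0 
(> = start, * = accepting)

start=s0; accept=s5; s0-x->s0; s0-y->s1; s1-x->s1; s1-y->s2; s2-x->s3; s2-y->s4; s3-x->s3; s3-y->s5; s4-x->s4; s4-y->s0; s5-x->s4; s5-y->s0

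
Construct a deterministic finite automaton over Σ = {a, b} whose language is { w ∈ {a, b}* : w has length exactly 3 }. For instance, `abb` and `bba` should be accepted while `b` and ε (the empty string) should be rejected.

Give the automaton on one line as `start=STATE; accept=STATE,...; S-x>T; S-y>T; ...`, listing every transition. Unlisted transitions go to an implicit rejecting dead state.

We only need to distinguish lengths 0, 1, …, 3, and '>3'. Chain q0 → q1 → q2 → q3 → q4 on every symbol, with q4 looping. Accepting states: {q3}.
A 5-state machine:
        a   b  
>  q0   q1  q1 
   q1   q2  q2 
   q2   q3  q3 
 * q3   q4  q4 
   q4   q4  q4 
(> = start, * = accepting)

start=q0; accept=q3; q0-a>q1; q0-b>q1; q1-a>q2; q1-b>q2; q2-a>q3; q2-b>q3; q3-a>q4; q3-b>q4; q4-a>q4; q4-b>q4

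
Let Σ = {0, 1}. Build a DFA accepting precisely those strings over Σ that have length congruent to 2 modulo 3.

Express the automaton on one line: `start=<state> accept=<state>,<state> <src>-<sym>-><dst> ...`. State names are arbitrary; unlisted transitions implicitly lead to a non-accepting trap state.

Only the length mod 3 matters, so use a 3-cycle: from any state, every input symbol moves to the next state, wrapping C back to A. Mark C accepting.
       0  1 
>  A   B  B 
   B   C  C 
 * C   A  A 
(> = start, * = accepting)

start=A accept=C A-0->B A-1->B B-0->C B-1->C C-0->A C-1->A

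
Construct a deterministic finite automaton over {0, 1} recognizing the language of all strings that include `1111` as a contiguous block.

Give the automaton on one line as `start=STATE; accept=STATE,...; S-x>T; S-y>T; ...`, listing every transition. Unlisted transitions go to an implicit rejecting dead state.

start=s0; accept=s4; s0-0>s0; s0-1>s1; s1-0>s0; s1-1>s2; s2-0>s0; s2-1>s3; s3-0>s0; s3-1>s4; s4-0>s4; s4-1>s4

Track how much of `1111` has been matched so far: state s0 is no progress, s4 is the absorbing accept state reached once `1111` has occurred. Intermediate states record partial matches; on a mismatch, fall back to the longest reusable overlap.
5 states suffice.
        0   1  
>  s0   s0  s1 
   s1   s0  s2 
   s2   s0  s3 
   s3   s0  s4 
 * s4   s4  s4 
(> = start, * = accepting)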